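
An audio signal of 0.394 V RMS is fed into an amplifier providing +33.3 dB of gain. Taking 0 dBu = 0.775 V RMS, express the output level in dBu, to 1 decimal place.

+27.4 dBu

Input level: 20·log₁₀(0.394/0.775) = -5.88 dBu.
Output: -5.88 + 33.3 = +27.4 dBu.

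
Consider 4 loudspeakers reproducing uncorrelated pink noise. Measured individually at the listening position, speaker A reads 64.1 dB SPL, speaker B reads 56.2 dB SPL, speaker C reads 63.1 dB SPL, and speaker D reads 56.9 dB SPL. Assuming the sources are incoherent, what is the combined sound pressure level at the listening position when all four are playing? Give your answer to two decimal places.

Incoherent sources sum as intensities:
L_total = 10·log₁₀(10^(64.1/10) + 10^(56.2/10) + 10^(63.1/10) + 10^(56.9/10)) = 10·log₁₀(5519000) = 67.42 dB SPL.

67.42 dB SPL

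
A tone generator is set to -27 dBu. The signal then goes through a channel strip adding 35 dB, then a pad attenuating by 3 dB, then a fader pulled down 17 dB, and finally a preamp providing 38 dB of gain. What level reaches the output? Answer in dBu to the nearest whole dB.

Gain stages sum in dB:
-27 + 35 − 3 − 17 + 38 = +26 dBu.

+26 dBu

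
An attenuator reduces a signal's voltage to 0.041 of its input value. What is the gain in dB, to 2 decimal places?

-27.74 dB

Voltage ratio → dB uses the 20·log₁₀ form:
20·log₁₀(0.041) = -27.74 dB.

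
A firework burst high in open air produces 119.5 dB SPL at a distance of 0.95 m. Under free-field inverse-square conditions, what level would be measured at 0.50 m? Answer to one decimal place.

125.1 dB SPL

Inverse-square spreading gives ΔL = −20·log₁₀(d₂/d₁).
ΔL = −20·log₁₀(0.50/0.95) = 5.58 dB, so L₂ = 119.5 + (5.58) = 125.1 dB SPL.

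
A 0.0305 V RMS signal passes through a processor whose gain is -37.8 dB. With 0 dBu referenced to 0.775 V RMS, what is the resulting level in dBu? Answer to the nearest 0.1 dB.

Input level: 20·log₁₀(0.0305/0.775) = -28.10 dBu.
Output: -28.10 − 37.8 = -65.9 dBu.

-65.9 dBu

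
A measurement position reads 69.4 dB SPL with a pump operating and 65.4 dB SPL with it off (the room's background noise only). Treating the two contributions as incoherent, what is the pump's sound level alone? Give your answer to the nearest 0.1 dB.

67.2 dB SPL

Background correction is a power subtraction:
L_src = 10·log₁₀(10^(69.4/10) − 10^(65.4/10)) = 10·log₁₀(5242000) = 67.2 dB SPL.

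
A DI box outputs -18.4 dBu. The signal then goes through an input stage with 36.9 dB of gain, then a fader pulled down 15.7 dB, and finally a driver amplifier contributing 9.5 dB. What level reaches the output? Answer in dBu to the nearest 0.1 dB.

Cascaded gains and losses add directly in dB.
-18.4 + 36.9 − 15.7 + 9.5 = +12.3 dBu.

+12.3 dBu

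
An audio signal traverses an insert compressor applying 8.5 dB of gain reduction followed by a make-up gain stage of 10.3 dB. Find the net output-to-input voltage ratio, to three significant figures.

Net gain = (−8.5) + 10.3 = 1.8 dB.
Voltage ratio = 10^(1.8/20) = 1.23.

1.23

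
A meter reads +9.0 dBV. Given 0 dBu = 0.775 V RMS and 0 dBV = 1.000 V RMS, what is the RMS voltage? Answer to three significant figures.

V = 1.000 V × 10^(+9.0/20).
= 1.000 × 2.818 = 2.82 V.

2.82 V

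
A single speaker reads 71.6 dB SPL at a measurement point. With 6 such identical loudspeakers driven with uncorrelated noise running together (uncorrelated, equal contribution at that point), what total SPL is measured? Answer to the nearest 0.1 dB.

6 equal incoherent sources raise the level by 10·log₁₀(6) = 7.78 dB.
L_total = 71.6 + 7.78 = 79.4 dB SPL.

79.4 dB SPL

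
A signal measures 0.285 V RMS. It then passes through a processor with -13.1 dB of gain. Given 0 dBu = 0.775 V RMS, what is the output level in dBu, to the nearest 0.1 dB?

Input level: 20·log₁₀(0.285/0.775) = -8.69 dBu.
Output: -8.69 − 13.1 = -21.8 dBu.

-21.8 dBu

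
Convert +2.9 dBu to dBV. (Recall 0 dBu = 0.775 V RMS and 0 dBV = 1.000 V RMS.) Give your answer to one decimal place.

+0.7 dBV

The offset between the scales is 20·log₁₀(0.775/1.000) = −2.214 dB.
So dBV = +2.9 − 2.214 = +0.7 dBV.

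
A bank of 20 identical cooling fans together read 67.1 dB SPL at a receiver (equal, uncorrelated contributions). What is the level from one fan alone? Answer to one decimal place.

54.1 dB SPL

20 equal incoherent sources add 10·log₁₀(20) = 13.01 dB over one source.
L_one = 67.1 − 13.01 = 54.1 dB SPL.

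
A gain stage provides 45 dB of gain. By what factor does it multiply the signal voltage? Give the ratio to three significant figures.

Voltage ratio = 10^(dB/20).
10^(45/20) = 10^(2.250) = 178.

178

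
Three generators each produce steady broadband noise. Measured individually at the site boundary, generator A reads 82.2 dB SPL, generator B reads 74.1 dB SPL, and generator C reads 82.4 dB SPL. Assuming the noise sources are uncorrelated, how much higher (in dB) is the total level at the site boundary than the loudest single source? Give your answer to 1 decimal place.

Incoherent sources sum as intensities:
L_total = 10·log₁₀(10^(82.2/10) + 10^(74.1/10) + 10^(82.4/10)) = 85.63 dB SPL.
Excess over the loudest (82.4 dB): 85.63 − 82.4 = 3.2 dB.

3.2 dB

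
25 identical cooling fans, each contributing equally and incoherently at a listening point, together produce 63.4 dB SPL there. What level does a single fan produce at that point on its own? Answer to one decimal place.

49.4 dB SPL

25 equal incoherent sources add 10·log₁₀(25) = 13.98 dB over one source.
L_one = 63.4 − 13.98 = 49.4 dB SPL.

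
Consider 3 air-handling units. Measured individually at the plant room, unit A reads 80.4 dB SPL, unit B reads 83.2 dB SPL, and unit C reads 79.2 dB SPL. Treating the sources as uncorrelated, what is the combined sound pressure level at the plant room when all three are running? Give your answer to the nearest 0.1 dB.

Add the sources as powers (linear), then convert back to dB:
L_total = 10·log₁₀(10^(80.4/10) + 10^(83.2/10) + 10^(79.2/10)) = 10·log₁₀(401800000) = 86.0 dB SPL.

86.0 dB SPL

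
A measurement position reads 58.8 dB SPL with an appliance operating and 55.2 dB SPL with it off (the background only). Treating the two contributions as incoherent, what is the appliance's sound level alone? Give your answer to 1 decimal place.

56.3 dB SPL

Subtract intensities: L_src = 10·log₁₀(10^(L_total/10) − 10^(L_bg/10)).
L_src = 10·log₁₀(10^(58.8/10) − 10^(55.2/10)) = 10·log₁₀(427400) = 56.3 dB SPL.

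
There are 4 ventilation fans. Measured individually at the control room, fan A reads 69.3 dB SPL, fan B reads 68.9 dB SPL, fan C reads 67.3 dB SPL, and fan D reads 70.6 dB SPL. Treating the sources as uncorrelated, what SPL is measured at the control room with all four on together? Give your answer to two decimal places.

Incoherent sources sum as intensities:
L_total = 10·log₁₀(10^(69.3/10) + 10^(68.9/10) + 10^(67.3/10) + 10^(70.6/10)) = 10·log₁₀(33130000) = 75.20 dB SPL.

75.20 dB SPL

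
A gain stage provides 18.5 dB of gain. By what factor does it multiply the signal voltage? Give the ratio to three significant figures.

8.41

Voltage ratio = 10^(dB/20).
10^(18.5/20) = 10^(0.9250) = 8.41.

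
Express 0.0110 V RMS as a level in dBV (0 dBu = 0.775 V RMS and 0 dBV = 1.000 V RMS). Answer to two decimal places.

dBV = 20·log₁₀(V / 1.000 V).
20·log₁₀(0.0110/1.000) = -39.17 dBV.

-39.17 dBV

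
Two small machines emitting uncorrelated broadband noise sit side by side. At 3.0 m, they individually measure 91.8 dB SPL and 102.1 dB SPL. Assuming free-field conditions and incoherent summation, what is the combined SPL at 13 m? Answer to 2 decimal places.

Combined at 3.0 m: 10·log₁₀(10^(91.8/10)+10^(102.1/10)) = 102.487 dB SPL.
Then apply −20·log₁₀(13/3.0) = -12.736 dB → 89.75 dB SPL.

89.75 dB SPL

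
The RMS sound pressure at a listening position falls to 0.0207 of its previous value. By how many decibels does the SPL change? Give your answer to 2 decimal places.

-33.68 dB

SPL change from a pressure ratio uses the 20·log₁₀ form:
20·log₁₀(0.0207) = -33.68 dB.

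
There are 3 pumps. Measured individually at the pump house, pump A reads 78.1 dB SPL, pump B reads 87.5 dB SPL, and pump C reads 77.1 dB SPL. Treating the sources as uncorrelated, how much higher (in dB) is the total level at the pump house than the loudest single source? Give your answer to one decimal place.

0.8 dB

Add the sources as powers (linear), then convert back to dB:
L_total = 10·log₁₀(10^(78.1/10) + 10^(87.5/10) + 10^(77.1/10)) = 88.31 dB SPL.
Excess over the loudest (87.5 dB): 88.31 − 87.5 = 0.8 dB.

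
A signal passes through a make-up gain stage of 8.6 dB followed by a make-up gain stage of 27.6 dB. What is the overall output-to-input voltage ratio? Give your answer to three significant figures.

Net gain = 8.6 + 27.6 = 36.2 dB.
Voltage ratio = 10^(36.2/20) = 64.6.

64.6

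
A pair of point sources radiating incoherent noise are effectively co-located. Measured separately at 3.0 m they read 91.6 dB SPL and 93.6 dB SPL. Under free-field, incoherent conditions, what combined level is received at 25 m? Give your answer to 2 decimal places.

Combined at 3.0 m: 10·log₁₀(10^(91.6/10)+10^(93.6/10)) = 95.724 dB SPL.
Then apply −20·log₁₀(25/3.0) = -18.416 dB → 77.31 dB SPL.

77.31 dB SPL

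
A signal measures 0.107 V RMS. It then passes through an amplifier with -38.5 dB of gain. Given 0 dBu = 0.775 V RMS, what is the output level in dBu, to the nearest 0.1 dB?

Input level: 20·log₁₀(0.107/0.775) = -17.20 dBu.
Output: -17.20 − 38.5 = -55.7 dBu.

-55.7 dBu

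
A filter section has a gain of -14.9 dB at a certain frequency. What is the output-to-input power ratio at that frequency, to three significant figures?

Power ratio = 10^(dB/10).
10^(-14.9/10) = 10^(-1.490) = 0.0324.

0.0324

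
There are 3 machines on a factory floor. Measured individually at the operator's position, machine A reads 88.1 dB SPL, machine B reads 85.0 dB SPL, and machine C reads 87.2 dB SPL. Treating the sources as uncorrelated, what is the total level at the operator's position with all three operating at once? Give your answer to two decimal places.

91.72 dB SPL

Uncorrelated sources add in intensity (power), not in dB.
L_total = 10·log₁₀(10^(88.1/10) + 10^(85.0/10) + 10^(87.2/10)) = 10·log₁₀(1487000000) = 91.72 dB SPL.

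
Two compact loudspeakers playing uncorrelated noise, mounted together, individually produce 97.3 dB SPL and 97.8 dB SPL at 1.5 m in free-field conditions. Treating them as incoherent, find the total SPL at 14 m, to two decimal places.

81.17 dB SPL

Combined at 1.5 m: 10·log₁₀(10^(97.3/10)+10^(97.8/10)) = 100.567 dB SPL.
Then apply −20·log₁₀(14/1.5) = -19.401 dB → 81.17 dB SPL.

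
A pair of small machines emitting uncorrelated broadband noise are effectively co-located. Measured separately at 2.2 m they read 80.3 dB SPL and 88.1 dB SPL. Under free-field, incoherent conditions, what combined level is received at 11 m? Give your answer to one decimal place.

Combined at 2.2 m: 10·log₁₀(10^(80.3/10)+10^(88.1/10)) = 88.77 dB SPL.
Then apply −20·log₁₀(11/2.2) = -13.98 dB → 74.8 dB SPL.

74.8 dB SPL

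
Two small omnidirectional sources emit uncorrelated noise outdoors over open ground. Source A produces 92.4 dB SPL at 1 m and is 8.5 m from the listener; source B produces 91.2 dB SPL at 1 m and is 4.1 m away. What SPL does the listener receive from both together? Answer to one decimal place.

At the listener: L_A = 92.4 − 20·log₁₀(8.5) = 73.81 dB; L_B = 91.2 − 20·log₁₀(4.1) = 78.94 dB.
Combined: 10·log₁₀(10^(73.81/10)+10^(78.94/10)) = 80.1 dB SPL.

80.1 dB SPL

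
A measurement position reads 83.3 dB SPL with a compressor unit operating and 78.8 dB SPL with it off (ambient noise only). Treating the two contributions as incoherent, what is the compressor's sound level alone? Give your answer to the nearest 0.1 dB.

Remove the background by subtracting linear intensities:
L_src = 10·log₁₀(10^(83.3/10) − 10^(78.8/10)) = 10·log₁₀(137900000) = 81.4 dB SPL.

81.4 dB SPL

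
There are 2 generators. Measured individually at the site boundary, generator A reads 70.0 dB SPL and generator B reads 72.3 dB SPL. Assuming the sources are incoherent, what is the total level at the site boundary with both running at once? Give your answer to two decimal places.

74.31 dB SPL

Incoherent sources sum as intensities:
L_total = 10·log₁₀(10^(70.0/10) + 10^(72.3/10)) = 10·log₁₀(26980000) = 74.31 dB SPL.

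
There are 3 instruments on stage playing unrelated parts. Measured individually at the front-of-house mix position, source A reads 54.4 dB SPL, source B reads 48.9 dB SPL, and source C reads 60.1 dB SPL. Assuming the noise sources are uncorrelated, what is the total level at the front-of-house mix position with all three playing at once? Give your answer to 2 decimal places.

61.39 dB SPL

Uncorrelated sources add in intensity (power), not in dB.
L_total = 10·log₁₀(10^(54.4/10) + 10^(48.9/10) + 10^(60.1/10)) = 10·log₁₀(1376000) = 61.39 dB SPL.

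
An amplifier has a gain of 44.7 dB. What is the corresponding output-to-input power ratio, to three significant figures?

Power ratio = 10^(dB/10).
10^(44.7/10) = 10^(4.470) = 29500.

29500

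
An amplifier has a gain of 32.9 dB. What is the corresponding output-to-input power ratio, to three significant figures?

Power ratio = 10^(dB/10).
10^(32.9/10) = 10^(3.290) = 1950.

1950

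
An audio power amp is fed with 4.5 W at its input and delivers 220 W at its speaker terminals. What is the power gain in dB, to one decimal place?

16.9 dB

Power ratio → dB uses the 10·log₁₀ form:
10·log₁₀(220/4.5) = 10·log₁₀(48.89) = 16.9 dB.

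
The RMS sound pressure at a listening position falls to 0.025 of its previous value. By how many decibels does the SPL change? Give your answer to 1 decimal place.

-32.0 dB

SPL change from a pressure ratio uses the 20·log₁₀ form:
20·log₁₀(0.025) = -32.0 dB.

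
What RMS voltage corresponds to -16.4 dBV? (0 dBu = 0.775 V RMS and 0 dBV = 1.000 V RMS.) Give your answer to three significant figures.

V = 1.000 V × 10^(-16.4/20).
= 1.000 × 0.1514 = 0.151 V.

0.151 V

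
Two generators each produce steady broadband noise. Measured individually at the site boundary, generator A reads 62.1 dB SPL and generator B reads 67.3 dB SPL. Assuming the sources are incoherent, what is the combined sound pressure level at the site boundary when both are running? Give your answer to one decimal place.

68.4 dB SPL

Uncorrelated sources add in intensity (power), not in dB.
L_total = 10·log₁₀(10^(62.1/10) + 10^(67.3/10)) = 10·log₁₀(6992000) = 68.4 dB SPL.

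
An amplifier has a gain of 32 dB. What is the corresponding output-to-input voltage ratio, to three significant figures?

Voltage ratio = 10^(dB/20).
10^(32/20) = 10^(1.600) = 39.8.

39.8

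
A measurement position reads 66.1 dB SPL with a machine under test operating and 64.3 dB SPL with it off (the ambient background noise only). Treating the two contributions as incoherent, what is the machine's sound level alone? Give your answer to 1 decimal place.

Remove the background by subtracting linear intensities:
L_src = 10·log₁₀(10^(66.1/10) − 10^(64.3/10)) = 10·log₁₀(1382000) = 61.4 dB SPL.

61.4 dB SPL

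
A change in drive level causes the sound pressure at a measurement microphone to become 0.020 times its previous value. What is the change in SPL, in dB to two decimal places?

-33.98 dB

SPL change from a pressure ratio uses the 20·log₁₀ form:
20·log₁₀(0.020) = -33.98 dB.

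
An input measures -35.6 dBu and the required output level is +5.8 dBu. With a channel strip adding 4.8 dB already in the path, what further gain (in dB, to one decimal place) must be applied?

36.6 dB

The required make-up gain is the shortfall in the dB sum.
G = +5.8 − (-35.6) − 4.8 = 36.6 dB.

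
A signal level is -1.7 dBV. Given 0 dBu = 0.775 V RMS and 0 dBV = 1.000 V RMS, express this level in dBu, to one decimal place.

The offset between the scales is 20·log₁₀(0.775/1.000) = −2.214 dB.
So dBu = -1.7 + 2.214 = +0.5 dBu.

+0.5 dBu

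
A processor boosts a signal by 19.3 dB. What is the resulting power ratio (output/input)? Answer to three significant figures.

Power ratio = 10^(dB/10).
10^(19.3/10) = 10^(1.930) = 85.1.

85.1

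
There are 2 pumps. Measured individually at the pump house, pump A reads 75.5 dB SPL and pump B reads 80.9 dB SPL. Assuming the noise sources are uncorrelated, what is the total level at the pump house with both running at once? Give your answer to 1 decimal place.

82.0 dB SPL

Uncorrelated sources add in intensity (power), not in dB.
L_total = 10·log₁₀(10^(75.5/10) + 10^(80.9/10)) = 10·log₁₀(158500000) = 82.0 dB SPL.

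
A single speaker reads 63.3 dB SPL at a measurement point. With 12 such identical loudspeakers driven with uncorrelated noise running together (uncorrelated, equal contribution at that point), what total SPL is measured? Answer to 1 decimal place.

74.1 dB SPL

12 equal incoherent sources raise the level by 10·log₁₀(12) = 10.79 dB.
L_total = 63.3 + 10.79 = 74.1 dB SPL.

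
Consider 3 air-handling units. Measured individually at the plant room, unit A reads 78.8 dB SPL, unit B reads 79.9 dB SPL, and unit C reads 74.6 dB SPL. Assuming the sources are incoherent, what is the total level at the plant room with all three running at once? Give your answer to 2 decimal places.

83.06 dB SPL

Add the sources as powers (linear), then convert back to dB:
L_total = 10·log₁₀(10^(78.8/10) + 10^(79.9/10) + 10^(74.6/10)) = 10·log₁₀(202400000) = 83.06 dB SPL.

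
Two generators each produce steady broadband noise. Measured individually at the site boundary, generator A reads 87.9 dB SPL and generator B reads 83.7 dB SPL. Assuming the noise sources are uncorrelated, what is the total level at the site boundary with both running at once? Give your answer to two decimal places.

89.30 dB SPL

Incoherent sources sum as intensities:
L_total = 10·log₁₀(10^(87.9/10) + 10^(83.7/10)) = 10·log₁₀(851000000) = 89.30 dB SPL.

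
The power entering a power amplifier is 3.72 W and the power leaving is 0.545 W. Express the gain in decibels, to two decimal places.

For a power ratio, dB = 10·log₁₀(P₂/P₁).
10·log₁₀(0.545/3.72) = 10·log₁₀(0.1465) = -8.34 dB.

-8.34 dB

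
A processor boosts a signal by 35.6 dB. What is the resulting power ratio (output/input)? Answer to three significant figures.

Power ratio = 10^(dB/10).
10^(35.6/10) = 10^(3.560) = 3630.

3630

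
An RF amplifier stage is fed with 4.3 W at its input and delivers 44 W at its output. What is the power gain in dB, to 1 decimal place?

10.1 dB

For a power ratio, dB = 10·log₁₀(P₂/P₁).
10·log₁₀(44/4.3) = 10·log₁₀(10.23) = 10.1 dB.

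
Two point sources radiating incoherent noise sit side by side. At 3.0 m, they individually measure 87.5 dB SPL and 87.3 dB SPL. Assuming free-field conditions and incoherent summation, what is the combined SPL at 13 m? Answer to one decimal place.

Combined at 3.0 m: 10·log₁₀(10^(87.5/10)+10^(87.3/10)) = 90.41 dB SPL.
Then apply −20·log₁₀(13/3.0) = -12.74 dB → 77.7 dB SPL.

77.7 dB SPL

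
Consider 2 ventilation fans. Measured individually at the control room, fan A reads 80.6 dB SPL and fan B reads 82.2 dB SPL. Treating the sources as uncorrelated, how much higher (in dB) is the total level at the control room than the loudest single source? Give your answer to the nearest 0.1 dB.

Uncorrelated sources add in intensity (power), not in dB.
L_total = 10·log₁₀(10^(80.6/10) + 10^(82.2/10)) = 84.48 dB SPL.
Excess over the loudest (82.2 dB): 84.48 − 82.2 = 2.3 dB.

2.3 dB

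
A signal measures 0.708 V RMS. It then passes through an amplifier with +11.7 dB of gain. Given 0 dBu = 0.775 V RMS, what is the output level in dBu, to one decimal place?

Input level: 20·log₁₀(0.708/0.775) = -0.79 dBu.
Output: -0.79 + 11.7 = +10.9 dBu.

+10.9 dBu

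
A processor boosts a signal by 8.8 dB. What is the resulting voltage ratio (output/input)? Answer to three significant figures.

Voltage ratio = 10^(dB/20).
10^(8.8/20) = 10^(0.4400) = 2.75.

2.75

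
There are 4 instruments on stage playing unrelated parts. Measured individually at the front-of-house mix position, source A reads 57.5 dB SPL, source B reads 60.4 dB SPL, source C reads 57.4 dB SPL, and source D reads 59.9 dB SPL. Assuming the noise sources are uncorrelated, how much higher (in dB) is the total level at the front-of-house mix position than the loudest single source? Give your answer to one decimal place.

Add the sources as powers (linear), then convert back to dB:
L_total = 10·log₁₀(10^(57.5/10) + 10^(60.4/10) + 10^(57.4/10) + 10^(59.9/10)) = 65.03 dB SPL.
Excess over the loudest (60.4 dB): 65.03 − 60.4 = 4.6 dB.

4.6 dB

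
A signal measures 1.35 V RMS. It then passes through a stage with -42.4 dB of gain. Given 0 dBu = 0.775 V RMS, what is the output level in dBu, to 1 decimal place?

Input level: 20·log₁₀(1.35/0.775) = 4.82 dBu.
Output: 4.82 − 42.4 = -37.6 dBu.

-37.6 dBu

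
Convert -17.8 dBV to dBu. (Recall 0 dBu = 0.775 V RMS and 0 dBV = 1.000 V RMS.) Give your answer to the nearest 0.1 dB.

-15.6 dBu

The offset between the scales is 20·log₁₀(0.775/1.000) = −2.214 dB.
So dBu = -17.8 + 2.214 = -15.6 dBu.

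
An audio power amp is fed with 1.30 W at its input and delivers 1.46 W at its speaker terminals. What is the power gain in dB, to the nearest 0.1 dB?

Power is a power quantity, so gain = 10·log₁₀(P_out/P_in).
10·log₁₀(1.46/1.30) = 10·log₁₀(1.123) = 0.5 dB.

0.5 dB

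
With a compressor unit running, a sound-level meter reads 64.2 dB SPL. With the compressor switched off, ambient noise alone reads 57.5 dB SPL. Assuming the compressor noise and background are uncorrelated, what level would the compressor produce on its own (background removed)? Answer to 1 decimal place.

63.2 dB SPL

Subtract intensities: L_src = 10·log₁₀(10^(L_total/10) − 10^(L_bg/10)).
L_src = 10·log₁₀(10^(64.2/10) − 10^(57.5/10)) = 10·log₁₀(2068000) = 63.2 dB SPL.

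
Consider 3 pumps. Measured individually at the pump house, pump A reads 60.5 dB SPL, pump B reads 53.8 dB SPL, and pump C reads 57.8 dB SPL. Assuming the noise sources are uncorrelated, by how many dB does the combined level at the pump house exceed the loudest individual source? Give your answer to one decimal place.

Incoherent sources sum as intensities:
L_total = 10·log₁₀(10^(60.5/10) + 10^(53.8/10) + 10^(57.8/10)) = 62.93 dB SPL.
Excess over the loudest (60.5 dB): 62.93 − 60.5 = 2.4 dB.

2.4 dB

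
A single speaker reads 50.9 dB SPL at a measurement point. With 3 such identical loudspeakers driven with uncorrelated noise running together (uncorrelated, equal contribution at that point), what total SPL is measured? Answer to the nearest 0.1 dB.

3 equal incoherent sources raise the level by 10·log₁₀(3) = 4.77 dB.
L_total = 50.9 + 4.77 = 55.7 dB SPL.

55.7 dB SPL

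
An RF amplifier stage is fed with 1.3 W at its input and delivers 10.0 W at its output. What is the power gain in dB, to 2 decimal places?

8.86 dB

Power ratio → dB uses the 10·log₁₀ form:
10·log₁₀(10.0/1.3) = 10·log₁₀(7.692) = 8.86 dB.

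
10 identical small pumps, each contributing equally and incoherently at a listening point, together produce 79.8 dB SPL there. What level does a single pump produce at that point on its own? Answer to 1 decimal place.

10 equal incoherent sources add 10·log₁₀(10) = 10.00 dB over one source.
L_one = 79.8 − 10.00 = 69.8 dB SPL.

69.8 dB SPL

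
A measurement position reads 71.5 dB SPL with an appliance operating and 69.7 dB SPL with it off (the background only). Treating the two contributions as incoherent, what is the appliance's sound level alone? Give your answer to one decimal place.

Background correction is a power subtraction:
L_src = 10·log₁₀(10^(71.5/10) − 10^(69.7/10)) = 10·log₁₀(4793000) = 66.8 dB SPL.

66.8 dB SPL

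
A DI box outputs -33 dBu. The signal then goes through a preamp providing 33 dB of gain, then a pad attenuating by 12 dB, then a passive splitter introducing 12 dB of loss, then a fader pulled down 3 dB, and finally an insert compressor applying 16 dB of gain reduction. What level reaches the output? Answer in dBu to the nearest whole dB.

In dB, series stages simply add:
-33 + 33 − 12 − 12 − 3 − 16 = -43 dBu.

-43 dBu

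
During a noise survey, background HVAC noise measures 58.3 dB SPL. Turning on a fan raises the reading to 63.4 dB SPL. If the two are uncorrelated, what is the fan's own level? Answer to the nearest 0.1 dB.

Subtract intensities: L_src = 10·log₁₀(10^(L_total/10) − 10^(L_bg/10)).
L_src = 10·log₁₀(10^(63.4/10) − 10^(58.3/10)) = 10·log₁₀(1512000) = 61.8 dB SPL.

61.8 dB SPL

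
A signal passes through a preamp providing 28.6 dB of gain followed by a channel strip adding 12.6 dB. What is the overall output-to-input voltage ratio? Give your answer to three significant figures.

115

Net gain = 28.6 + 12.6 = 41.2 dB.
Voltage ratio = 10^(41.2/20) = 115.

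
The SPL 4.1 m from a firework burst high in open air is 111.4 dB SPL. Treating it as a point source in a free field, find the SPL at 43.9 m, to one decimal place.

For a point source in a free field, ΔL = −20·log₁₀(d₂/d₁).
ΔL = −20·log₁₀(43.9/4.1) = -20.59 dB, so L₂ = 111.4 + (-20.59) = 90.8 dB SPL.

90.8 dB SPL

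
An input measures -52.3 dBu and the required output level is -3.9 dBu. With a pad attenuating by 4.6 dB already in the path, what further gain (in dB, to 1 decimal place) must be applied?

53.0 dB

The required make-up gain is the shortfall in the dB sum.
G = -3.9 − (-52.3) + 4.6 = 53.0 dB.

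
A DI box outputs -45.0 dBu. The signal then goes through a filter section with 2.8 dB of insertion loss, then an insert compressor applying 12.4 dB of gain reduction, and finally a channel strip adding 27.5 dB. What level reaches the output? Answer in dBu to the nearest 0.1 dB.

In dB, series stages simply add:
-45.0 − 2.8 − 12.4 + 27.5 = -32.7 dBu.

-32.7 dBu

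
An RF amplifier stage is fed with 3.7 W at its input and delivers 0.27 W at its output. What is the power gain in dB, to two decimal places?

Power ratio → dB uses the 10·log₁₀ form:
10·log₁₀(0.27/3.7) = 10·log₁₀(0.07297) = -11.37 dB.

-11.37 dB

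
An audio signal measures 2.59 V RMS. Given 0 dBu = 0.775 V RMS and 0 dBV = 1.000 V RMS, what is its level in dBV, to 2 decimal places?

+8.27 dBV

dBV = 20·log₁₀(V / 1.000 V).
20·log₁₀(2.59/1.000) = +8.27 dBV.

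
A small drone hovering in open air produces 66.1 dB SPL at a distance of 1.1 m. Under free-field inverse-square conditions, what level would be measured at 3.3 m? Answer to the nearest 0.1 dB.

For a point source in a free field, ΔL = −20·log₁₀(d₂/d₁).
ΔL = −20·log₁₀(3.3/1.1) = -9.54 dB, so L₂ = 66.1 + (-9.54) = 56.6 dB SPL.

56.6 dB SPL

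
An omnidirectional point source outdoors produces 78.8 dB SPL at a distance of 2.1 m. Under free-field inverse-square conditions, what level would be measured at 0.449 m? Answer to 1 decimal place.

Inverse-square spreading gives ΔL = −20·log₁₀(d₂/d₁).
ΔL = −20·log₁₀(0.449/2.1) = 13.40 dB, so L₂ = 78.8 + (13.40) = 92.2 dB SPL.

92.2 dB SPL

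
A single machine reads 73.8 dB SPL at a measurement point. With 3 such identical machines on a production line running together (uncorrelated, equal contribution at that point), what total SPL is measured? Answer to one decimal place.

78.6 dB SPL

3 equal incoherent sources raise the level by 10·log₁₀(3) = 4.77 dB.
L_total = 73.8 + 4.77 = 78.6 dB SPL.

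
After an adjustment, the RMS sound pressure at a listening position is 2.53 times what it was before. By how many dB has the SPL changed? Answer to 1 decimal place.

SPL change from a pressure ratio uses the 20·log₁₀ form:
20·log₁₀(2.53) = 8.1 dB.

8.1 dB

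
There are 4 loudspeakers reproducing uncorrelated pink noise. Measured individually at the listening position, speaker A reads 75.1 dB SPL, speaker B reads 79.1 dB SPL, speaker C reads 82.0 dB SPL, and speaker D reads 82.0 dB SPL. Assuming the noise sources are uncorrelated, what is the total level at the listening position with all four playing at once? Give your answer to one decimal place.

Uncorrelated sources add in intensity (power), not in dB.
L_total = 10·log₁₀(10^(75.1/10) + 10^(79.1/10) + 10^(82.0/10) + 10^(82.0/10)) = 10·log₁₀(430600000) = 86.3 dB SPL.

86.3 dB SPL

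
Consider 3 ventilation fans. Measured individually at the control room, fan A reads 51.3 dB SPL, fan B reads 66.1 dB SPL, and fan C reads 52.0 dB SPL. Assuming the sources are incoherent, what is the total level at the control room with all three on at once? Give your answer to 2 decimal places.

Incoherent sources sum as intensities:
L_total = 10·log₁₀(10^(51.3/10) + 10^(66.1/10) + 10^(52.0/10)) = 10·log₁₀(4367000) = 66.40 dB SPL.

66.40 dB SPL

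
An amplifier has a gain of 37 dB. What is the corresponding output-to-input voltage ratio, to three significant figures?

Voltage ratio = 10^(dB/20).
10^(37/20) = 10^(1.850) = 70.8.

70.8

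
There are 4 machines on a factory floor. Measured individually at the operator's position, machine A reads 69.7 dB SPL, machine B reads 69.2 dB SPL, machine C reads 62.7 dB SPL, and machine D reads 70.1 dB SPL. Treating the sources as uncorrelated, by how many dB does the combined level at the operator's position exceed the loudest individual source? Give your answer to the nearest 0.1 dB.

Incoherent sources sum as intensities:
L_total = 10·log₁₀(10^(69.7/10) + 10^(69.2/10) + 10^(62.7/10) + 10^(70.1/10)) = 74.73 dB SPL.
Excess over the loudest (70.1 dB): 74.73 − 70.1 = 4.6 dB.

4.6 dB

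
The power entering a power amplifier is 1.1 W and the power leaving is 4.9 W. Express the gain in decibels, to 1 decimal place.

6.5 dB

Power ratio → dB uses the 10·log₁₀ form:
10·log₁₀(4.9/1.1) = 10·log₁₀(4.455) = 6.5 dB.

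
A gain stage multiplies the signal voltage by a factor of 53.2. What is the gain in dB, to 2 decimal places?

For a voltage ratio, dB = 20·log₁₀(V₂/V₁).
20·log₁₀(53.2) = 34.52 dB.

34.52 dB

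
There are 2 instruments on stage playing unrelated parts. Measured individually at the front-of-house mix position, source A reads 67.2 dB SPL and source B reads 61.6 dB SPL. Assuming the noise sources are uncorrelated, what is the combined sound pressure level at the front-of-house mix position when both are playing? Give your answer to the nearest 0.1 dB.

Uncorrelated sources add in intensity (power), not in dB.
L_total = 10·log₁₀(10^(67.2/10) + 10^(61.6/10)) = 10·log₁₀(6694000) = 68.3 dB SPL.

68.3 dB SPL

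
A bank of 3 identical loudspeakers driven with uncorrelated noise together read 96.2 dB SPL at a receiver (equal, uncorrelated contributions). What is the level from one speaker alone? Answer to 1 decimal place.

3 equal incoherent sources add 10·log₁₀(3) = 4.77 dB over one source.
L_one = 96.2 − 4.77 = 91.4 dB SPL.

91.4 dB SPL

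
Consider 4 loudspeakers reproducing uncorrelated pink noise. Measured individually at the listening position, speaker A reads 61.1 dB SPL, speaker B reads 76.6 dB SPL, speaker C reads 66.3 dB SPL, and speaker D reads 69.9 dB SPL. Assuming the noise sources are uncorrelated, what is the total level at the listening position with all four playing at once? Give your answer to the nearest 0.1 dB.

77.9 dB SPL

Add the sources as powers (linear), then convert back to dB:
L_total = 10·log₁₀(10^(61.1/10) + 10^(76.6/10) + 10^(66.3/10) + 10^(69.9/10)) = 10·log₁₀(61040000) = 77.9 dB SPL.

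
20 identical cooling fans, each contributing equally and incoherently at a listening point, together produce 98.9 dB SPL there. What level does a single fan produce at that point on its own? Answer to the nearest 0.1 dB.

85.9 dB SPL

20 equal incoherent sources add 10·log₁₀(20) = 13.01 dB over one source.
L_one = 98.9 − 13.01 = 85.9 dB SPL.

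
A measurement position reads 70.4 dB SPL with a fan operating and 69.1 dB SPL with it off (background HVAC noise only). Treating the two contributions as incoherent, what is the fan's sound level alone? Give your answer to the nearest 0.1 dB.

64.5 dB SPL

Remove the background by subtracting linear intensities:
L_src = 10·log₁₀(10^(70.4/10) − 10^(69.1/10)) = 10·log₁₀(2836000) = 64.5 dB SPL.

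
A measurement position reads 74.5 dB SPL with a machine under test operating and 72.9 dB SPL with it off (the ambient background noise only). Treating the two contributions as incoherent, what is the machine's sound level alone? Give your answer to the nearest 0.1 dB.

69.4 dB SPL

Remove the background by subtracting linear intensities:
L_src = 10·log₁₀(10^(74.5/10) − 10^(72.9/10)) = 10·log₁₀(8685000) = 69.4 dB SPL.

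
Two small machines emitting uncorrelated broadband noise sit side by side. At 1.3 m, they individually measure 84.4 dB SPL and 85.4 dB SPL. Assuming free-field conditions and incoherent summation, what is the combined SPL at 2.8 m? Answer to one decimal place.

Combined at 1.3 m: 10·log₁₀(10^(84.4/10)+10^(85.4/10)) = 87.94 dB SPL.
Then apply −20·log₁₀(2.8/1.3) = -6.66 dB → 81.3 dB SPL.

81.3 dB SPL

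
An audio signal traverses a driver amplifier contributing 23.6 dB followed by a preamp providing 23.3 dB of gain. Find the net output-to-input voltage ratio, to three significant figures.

221

Net gain = 23.6 + 23.3 = 46.9 dB.
Voltage ratio = 10^(46.9/20) = 221.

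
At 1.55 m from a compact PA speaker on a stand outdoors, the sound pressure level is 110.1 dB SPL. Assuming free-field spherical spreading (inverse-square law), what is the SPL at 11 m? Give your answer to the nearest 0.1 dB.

For a point source in a free field, ΔL = −20·log₁₀(d₂/d₁).
ΔL = −20·log₁₀(11/1.55) = -17.02 dB, so L₂ = 110.1 + (-17.02) = 93.1 dB SPL.

93.1 dB SPL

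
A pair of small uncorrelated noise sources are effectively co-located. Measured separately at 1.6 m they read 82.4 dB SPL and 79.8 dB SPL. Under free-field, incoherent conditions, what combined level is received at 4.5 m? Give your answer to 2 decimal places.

Combined at 1.6 m: 10·log₁₀(10^(82.4/10)+10^(79.8/10)) = 84.302 dB SPL.
Then apply −20·log₁₀(4.5/1.6) = -8.982 dB → 75.32 dB SPL.

75.32 dB SPL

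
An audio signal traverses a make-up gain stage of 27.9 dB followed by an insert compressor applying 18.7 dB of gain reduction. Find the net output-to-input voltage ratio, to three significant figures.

2.88

Net gain = 27.9 + (−18.7) = 9.2 dB.
Voltage ratio = 10^(9.2/20) = 2.88.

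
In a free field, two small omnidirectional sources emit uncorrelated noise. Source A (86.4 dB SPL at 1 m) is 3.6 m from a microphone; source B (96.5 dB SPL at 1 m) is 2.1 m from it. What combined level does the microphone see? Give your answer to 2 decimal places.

At the listener: L_A = 86.4 − 20·log₁₀(3.6) = 75.274 dB; L_B = 96.5 − 20·log₁₀(2.1) = 90.056 dB.
Combined: 10·log₁₀(10^(75.274/10)+10^(90.056/10)) = 90.20 dB SPL.

90.20 dB SPL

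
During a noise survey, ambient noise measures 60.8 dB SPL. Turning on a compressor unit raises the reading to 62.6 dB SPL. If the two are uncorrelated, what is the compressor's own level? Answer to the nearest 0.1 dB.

57.9 dB SPL

Remove the background by subtracting linear intensities:
L_src = 10·log₁₀(10^(62.6/10) − 10^(60.8/10)) = 10·log₁₀(617400) = 57.9 dB SPL.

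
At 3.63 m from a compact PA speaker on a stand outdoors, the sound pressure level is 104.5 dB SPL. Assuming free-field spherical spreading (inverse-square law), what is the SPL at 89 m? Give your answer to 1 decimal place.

76.7 dB SPL

Inverse-square spreading gives ΔL = −20·log₁₀(d₂/d₁).
ΔL = −20·log₁₀(89/3.63) = -27.79 dB, so L₂ = 104.5 + (-27.79) = 76.7 dB SPL.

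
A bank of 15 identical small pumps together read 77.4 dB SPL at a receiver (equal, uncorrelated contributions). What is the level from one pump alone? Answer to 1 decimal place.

15 equal incoherent sources add 10·log₁₀(15) = 11.76 dB over one source.
L_one = 77.4 − 11.76 = 65.6 dB SPL.

65.6 dB SPL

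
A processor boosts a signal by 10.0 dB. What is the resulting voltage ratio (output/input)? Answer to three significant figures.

3.16

Voltage ratio = 10^(dB/20).
10^(10.0/20) = 10^(0.5000) = 3.16.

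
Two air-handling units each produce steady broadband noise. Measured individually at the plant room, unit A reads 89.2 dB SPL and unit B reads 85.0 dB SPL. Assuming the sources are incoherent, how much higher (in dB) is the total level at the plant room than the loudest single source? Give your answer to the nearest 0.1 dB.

Add the sources as powers (linear), then convert back to dB:
L_total = 10·log₁₀(10^(89.2/10) + 10^(85.0/10)) = 90.60 dB SPL.
Excess over the loudest (89.2 dB): 90.60 − 89.2 = 1.4 dB.

1.4 dB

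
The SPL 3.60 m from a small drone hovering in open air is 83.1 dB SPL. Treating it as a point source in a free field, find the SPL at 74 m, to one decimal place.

For a point source in a free field, ΔL = −20·log₁₀(d₂/d₁).
ΔL = −20·log₁₀(74/3.60) = -26.26 dB, so L₂ = 83.1 + (-26.26) = 56.8 dB SPL.

56.8 dB SPL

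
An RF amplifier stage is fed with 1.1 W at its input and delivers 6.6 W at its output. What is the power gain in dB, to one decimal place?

Power ratio → dB uses the 10·log₁₀ form:
10·log₁₀(6.6/1.1) = 10·log₁₀(6.000) = 7.8 dB.

7.8 dB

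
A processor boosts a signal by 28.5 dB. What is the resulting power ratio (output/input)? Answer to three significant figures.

708

Power ratio = 10^(dB/10).
10^(28.5/10) = 10^(2.850) = 708.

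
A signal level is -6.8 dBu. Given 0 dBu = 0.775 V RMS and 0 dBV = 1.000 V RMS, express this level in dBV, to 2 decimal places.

The offset between the scales is 20·log₁₀(0.775/1.000) = −2.214 dB.
So dBV = -6.8 − 2.214 = -9.01 dBV.

-9.01 dBV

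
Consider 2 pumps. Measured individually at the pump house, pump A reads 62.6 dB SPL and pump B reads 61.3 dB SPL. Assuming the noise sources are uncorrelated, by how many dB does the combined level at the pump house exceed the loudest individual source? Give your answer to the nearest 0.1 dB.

Add the sources as powers (linear), then convert back to dB:
L_total = 10·log₁₀(10^(62.6/10) + 10^(61.3/10)) = 65.01 dB SPL.
Excess over the loudest (62.6 dB): 65.01 − 62.6 = 2.4 dB.

2.4 dB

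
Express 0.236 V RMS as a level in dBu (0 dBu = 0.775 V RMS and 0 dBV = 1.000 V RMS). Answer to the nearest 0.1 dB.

dBu = 20·log₁₀(V / 0.775 V).
20·log₁₀(0.236/0.775) = -10.3 dBu.

-10.3 dBu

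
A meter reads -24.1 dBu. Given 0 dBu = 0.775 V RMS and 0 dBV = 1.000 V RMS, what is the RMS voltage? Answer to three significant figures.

0.0483 V

V = 0.775 V × 10^(-24.1/20).
= 0.775 × 0.06237 = 0.0483 V.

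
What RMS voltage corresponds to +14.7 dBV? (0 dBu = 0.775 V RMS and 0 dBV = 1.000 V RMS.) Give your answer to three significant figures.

5.43 V

V = 1.000 V × 10^(+14.7/20).
= 1.000 × 5.433 = 5.43 V.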